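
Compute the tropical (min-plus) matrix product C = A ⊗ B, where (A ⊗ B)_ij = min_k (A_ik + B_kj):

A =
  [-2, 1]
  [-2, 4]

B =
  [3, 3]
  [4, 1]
A ⊗ B =
  [1, 1]
  [1, 1]

Apply the min-plus product entry-by-entry:
  C[0][0] = min over k of (A[0][0] + B[0][0] = -2 + 3 = 1, A[0][1] + B[1][0] = 1 + 4 = 5) = 1 (attained at k = 0)
  C[0][1] = min over k of (A[0][0] + B[0][1] = -2 + 3 = 1, A[0][1] + B[1][1] = 1 + 1 = 2) = 1 (attained at k = 0)
  C[1][0] = min over k of (A[1][0] + B[0][0] = -2 + 3 = 1, A[1][1] + B[1][0] = 4 + 4 = 8) = 1 (attained at k = 0)
  C[1][1] = min over k of (A[1][0] + B[0][1] = -2 + 3 = 1, A[1][1] + B[1][1] = 4 + 1 = 5) = 1 (attained at k = 0)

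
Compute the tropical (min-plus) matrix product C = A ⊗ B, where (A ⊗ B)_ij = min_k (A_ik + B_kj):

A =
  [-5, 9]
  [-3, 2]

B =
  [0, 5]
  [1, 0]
A ⊗ B =
  [-5, 0]
  [-3, 2]

Apply the min-plus product entry-by-entry:
  C[0][0] = min over k of (A[0][0] + B[0][0] = -5 + 0 = -5, A[0][1] + B[1][0] = 9 + 1 = 10) = -5 (attained at k = 0)
  C[0][1] = min over k of (A[0][0] + B[0][1] = -5 + 5 = 0, A[0][1] + B[1][1] = 9 + 0 = 9) = 0 (attained at k = 0)
  C[1][0] = min over k of (A[1][0] + B[0][0] = -3 + 0 = -3, A[1][1] + B[1][0] = 2 + 1 = 3) = -3 (attained at k = 0)
  C[1][1] = min over k of (A[1][0] + B[0][1] = -3 + 5 = 2, A[1][1] + B[1][1] = 2 + 0 = 2) = 2 (attained at k = 0)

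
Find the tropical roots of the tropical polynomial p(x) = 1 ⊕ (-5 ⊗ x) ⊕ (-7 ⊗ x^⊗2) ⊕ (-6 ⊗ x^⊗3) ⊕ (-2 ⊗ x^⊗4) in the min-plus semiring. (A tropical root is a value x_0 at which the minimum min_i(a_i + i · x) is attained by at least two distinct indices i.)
Roots: {-4, -1, 2, 6}

Each tropical root is a break point of the lower envelope of the lines y = a_i + i · x (there are 5 lines, with slopes 0, 1, ..., 4). Only the lines that attain the minimum somewhere contribute to roots; other lines are dominated. Here the surviving (envelope) indices are i = 4, i = 3, i = 2, i = 1, i = 0.
Intersections between consecutive envelope lines give the roots: for adjacent envelope indices i < j the intersection is x = (a_i − a_j) / (j − i). Reading off the sorted break points: {-4, -1, 2, 6}.
Verification: at each break x_0, at least two indices attain the minimum of min_i(a_i + i · x_0).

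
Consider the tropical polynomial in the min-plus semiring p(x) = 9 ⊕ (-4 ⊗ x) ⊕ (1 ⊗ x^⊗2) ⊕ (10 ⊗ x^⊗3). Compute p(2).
p(2) = -2

A tropical monomial a ⊗ x^⊗i evaluates to a + i · x. Evaluating each term at x = 2:
  Term 0 contributes 9 + 0 · 2 = 9
  Term 1 contributes -4 + 1 · 2 = -2
  Term 2 contributes 1 + 2 · 2 = 5
  Term 3 contributes 10 + 3 · 2 = 16
p(2) = ⊕ of these = min[9, -2, 5, 16] = -2.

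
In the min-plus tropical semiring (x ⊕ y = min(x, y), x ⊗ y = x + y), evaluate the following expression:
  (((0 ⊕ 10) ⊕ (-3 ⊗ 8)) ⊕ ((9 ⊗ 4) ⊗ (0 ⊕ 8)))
(((0 ⊕ 10) ⊕ (-3 ⊗ 8)) ⊕ ((9 ⊗ 4) ⊗ (0 ⊕ 8))) = 0

Expand innermost to outermost. Recall ⊕ takes the minimum of its arguments and ⊗ takes their sum. Working out the expression (((0 ⊕ 10) ⊕ (-3 ⊗ 8)) ⊕ ((9 ⊗ 4) ⊗ (0 ⊕ 8))) gives 0.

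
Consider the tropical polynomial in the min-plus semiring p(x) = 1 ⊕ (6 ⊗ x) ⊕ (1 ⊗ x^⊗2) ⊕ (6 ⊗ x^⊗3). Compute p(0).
p(0) = 1

A tropical monomial a ⊗ x^⊗i evaluates to a + i · x. Evaluating each term at x = 0:
  Term 0 contributes 1 + 0 · 0 = 1
  Term 1 contributes 6 + 1 · 0 = 6
  Term 2 contributes 1 + 2 · 0 = 1
  Term 3 contributes 6 + 3 · 0 = 6
p(0) = ⊕ of these = min[1, 6, 1, 6] = 1.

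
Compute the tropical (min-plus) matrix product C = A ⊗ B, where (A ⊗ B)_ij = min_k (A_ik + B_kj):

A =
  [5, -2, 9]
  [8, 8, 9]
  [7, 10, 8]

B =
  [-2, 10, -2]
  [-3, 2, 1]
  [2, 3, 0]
A ⊗ B =
  [-5, 0, -1]
  [5, 10, 6]
  [5, 11, 5]

Apply the min-plus product entry-by-entry:
  C[0][0] = min over k of (A[0][0] + B[0][0] = 5 + -2 = 3, A[0][1] + B[1][0] = -2 + -3 = -5, A[0][2] + B[2][0] = 9 + 2 = 11) = -5 (attained at k = 1)
  C[0][1] = min over k of (A[0][0] + B[0][1] = 5 + 10 = 15, A[0][1] + B[1][1] = -2 + 2 = 0, A[0][2] + B[2][1] = 9 + 3 = 12) = 0 (attained at k = 1)
  C[0][2] = min over k of (A[0][0] + B[0][2] = 5 + -2 = 3, A[0][1] + B[1][2] = -2 + 1 = -1, A[0][2] + B[2][2] = 9 + 0 = 9) = -1 (attained at k = 1)
  C[1][0] = min over k of (A[1][0] + B[0][0] = 8 + -2 = 6, A[1][1] + B[1][0] = 8 + -3 = 5, A[1][2] + B[2][0] = 9 + 2 = 11) = 5 (attained at k = 1)
  C[1][1] = min over k of (A[1][0] + B[0][1] = 8 + 10 = 18, A[1][1] + B[1][1] = 8 + 2 = 10, A[1][2] + B[2][1] = 9 + 3 = 12) = 10 (attained at k = 1)
  C[1][2] = min over k of (A[1][0] + B[0][2] = 8 + -2 = 6, A[1][1] + B[1][2] = 8 + 1 = 9, A[1][2] + B[2][2] = 9 + 0 = 9) = 6 (attained at k = 0)
  C[2][0] = min over k of (A[2][0] + B[0][0] = 7 + -2 = 5, A[2][1] + B[1][0] = 10 + -3 = 7, A[2][2] + B[2][0] = 8 + 2 = 10) = 5 (attained at k = 0)
  C[2][1] = min over k of (A[2][0] + B[0][1] = 7 + 10 = 17, A[2][1] + B[1][1] = 10 + 2 = 12, A[2][2] + B[2][1] = 8 + 3 = 11) = 11 (attained at k = 2)
  C[2][2] = min over k of (A[2][0] + B[0][2] = 7 + -2 = 5, A[2][1] + B[1][2] = 10 + 1 = 11, A[2][2] + B[2][2] = 8 + 0 = 8) = 5 (attained at k = 0)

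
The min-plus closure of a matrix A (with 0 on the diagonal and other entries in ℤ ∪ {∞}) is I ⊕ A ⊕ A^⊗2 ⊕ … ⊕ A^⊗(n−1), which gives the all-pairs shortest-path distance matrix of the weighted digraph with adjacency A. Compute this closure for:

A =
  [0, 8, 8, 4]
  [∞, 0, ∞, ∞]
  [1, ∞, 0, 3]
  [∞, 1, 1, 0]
Closure =
  [0, 5, 5, 4]
  [∞, 0, ∞, ∞]
  [1, 4, 0, 3]
  [2, 1, 1, 0]

This is the Floyd-Warshall all-pairs shortest-path computation. For each intermediate vertex k = 0, 1, …, 3, update dist[i][j] ← min(dist[i][j], dist[i][k] + dist[k][j]). The final matrix gives, for each (i, j), the minimum total weight of any directed path from i to j (possibly empty when i = j).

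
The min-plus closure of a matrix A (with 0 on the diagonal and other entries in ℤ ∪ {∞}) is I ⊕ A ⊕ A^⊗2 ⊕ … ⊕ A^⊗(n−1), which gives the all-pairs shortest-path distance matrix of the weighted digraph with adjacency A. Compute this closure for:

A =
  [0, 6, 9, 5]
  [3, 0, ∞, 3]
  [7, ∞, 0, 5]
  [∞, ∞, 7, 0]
Closure =
  [0, 6, 9, 5]
  [3, 0, 10, 3]
  [7, 13, 0, 5]
  [14, 20, 7, 0]

This is the Floyd-Warshall all-pairs shortest-path computation. For each intermediate vertex k = 0, 1, …, 3, update dist[i][j] ← min(dist[i][j], dist[i][k] + dist[k][j]). The final matrix gives, for each (i, j), the minimum total weight of any directed path from i to j (possibly empty when i = j).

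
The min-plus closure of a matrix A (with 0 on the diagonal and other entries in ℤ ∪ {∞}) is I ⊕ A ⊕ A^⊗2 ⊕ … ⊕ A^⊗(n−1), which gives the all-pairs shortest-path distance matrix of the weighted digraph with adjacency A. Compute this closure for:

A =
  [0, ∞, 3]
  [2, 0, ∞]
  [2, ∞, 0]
Closure =
  [0, ∞, 3]
  [2, 0, 5]
  [2, ∞, 0]

This is the Floyd-Warshall all-pairs shortest-path computation. For each intermediate vertex k = 0, 1, …, 2, update dist[i][j] ← min(dist[i][j], dist[i][k] + dist[k][j]). The final matrix gives, for each (i, j), the minimum total weight of any directed path from i to j (possibly empty when i = j).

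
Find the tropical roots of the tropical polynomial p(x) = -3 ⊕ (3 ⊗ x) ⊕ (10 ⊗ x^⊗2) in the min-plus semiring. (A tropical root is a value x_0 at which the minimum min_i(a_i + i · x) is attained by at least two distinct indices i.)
Roots: {-7, -6}

Each tropical root is a break point of the lower envelope of the lines y = a_i + i · x (there are 3 lines, with slopes 0, 1, ..., 2). Only the lines that attain the minimum somewhere contribute to roots; other lines are dominated. Here the surviving (envelope) indices are i = 2, i = 1, i = 0.
Intersections between consecutive envelope lines give the roots: for adjacent envelope indices i < j the intersection is x = (a_i − a_j) / (j − i). Reading off the sorted break points: {-7, -6}.
Verification: at each break x_0, at least two indices attain the minimum of min_i(a_i + i · x_0).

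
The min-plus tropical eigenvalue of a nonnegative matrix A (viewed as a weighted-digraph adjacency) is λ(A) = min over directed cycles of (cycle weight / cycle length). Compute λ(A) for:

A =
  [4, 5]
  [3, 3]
λ(A) = 3

Enumerate directed cycles and compute their means (weight / length). Sample:
  cycle 0 → 0: weight = 4, length = 1, mean = 4/1 ≈ 4.000
  cycle 1 → 1: weight = 3, length = 1, mean = 3/1 ≈ 3.000
  cycle 0 → 1 → 0: weight = 8, length = 2, mean = 8/2 ≈ 4.000
  cycle 1 → 0 → 1: weight = 8, length = 2, mean = 8/2 ≈ 4.000
Minimum mean = 3.000, attained e.g. along the cycle 1 → 1 with weight 3 and length 1. So λ(A) = 3/1 = 3.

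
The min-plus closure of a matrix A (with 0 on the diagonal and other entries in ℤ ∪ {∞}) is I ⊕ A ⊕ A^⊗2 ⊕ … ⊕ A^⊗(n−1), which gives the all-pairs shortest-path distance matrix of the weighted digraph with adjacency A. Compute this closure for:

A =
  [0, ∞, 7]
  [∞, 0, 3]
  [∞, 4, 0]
Closure =
  [0, 11, 7]
  [∞, 0, 3]
  [∞, 4, 0]

This is the Floyd-Warshall all-pairs shortest-path computation. For each intermediate vertex k = 0, 1, …, 2, update dist[i][j] ← min(dist[i][j], dist[i][k] + dist[k][j]). The final matrix gives, for each (i, j), the minimum total weight of any directed path from i to j (possibly empty when i = j).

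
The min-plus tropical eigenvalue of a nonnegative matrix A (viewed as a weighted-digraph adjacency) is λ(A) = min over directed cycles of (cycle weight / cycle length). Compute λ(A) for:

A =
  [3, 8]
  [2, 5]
λ(A) = 3

Enumerate directed cycles and compute their means (weight / length). Sample:
  cycle 0 → 0: weight = 3, length = 1, mean = 3/1 ≈ 3.000
  cycle 1 → 1: weight = 5, length = 1, mean = 5/1 ≈ 5.000
  cycle 0 → 1 → 0: weight = 10, length = 2, mean = 10/2 ≈ 5.000
  cycle 1 → 0 → 1: weight = 10, length = 2, mean = 10/2 ≈ 5.000
Minimum mean = 3.000, attained e.g. along the cycle 0 → 0 with weight 3 and length 1. So λ(A) = 3/1 = 3.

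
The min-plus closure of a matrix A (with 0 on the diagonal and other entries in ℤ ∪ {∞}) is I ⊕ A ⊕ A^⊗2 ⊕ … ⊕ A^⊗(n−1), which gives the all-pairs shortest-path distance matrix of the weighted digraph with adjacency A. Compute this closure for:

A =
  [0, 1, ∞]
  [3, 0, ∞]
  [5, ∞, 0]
Closure =
  [0, 1, ∞]
  [3, 0, ∞]
  [5, 6, 0]

This is the Floyd-Warshall all-pairs shortest-path computation. For each intermediate vertex k = 0, 1, …, 2, update dist[i][j] ← min(dist[i][j], dist[i][k] + dist[k][j]). The final matrix gives, for each (i, j), the minimum total weight of any directed path from i to j (possibly empty when i = j).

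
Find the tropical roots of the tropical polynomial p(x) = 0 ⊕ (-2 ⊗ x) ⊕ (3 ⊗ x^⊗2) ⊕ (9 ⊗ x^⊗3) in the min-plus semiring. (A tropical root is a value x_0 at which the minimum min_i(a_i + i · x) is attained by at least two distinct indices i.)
Roots: {-6, -5, 2}

Each tropical root is a break point of the lower envelope of the lines y = a_i + i · x (there are 4 lines, with slopes 0, 1, ..., 3). Only the lines that attain the minimum somewhere contribute to roots; other lines are dominated. Here the surviving (envelope) indices are i = 3, i = 2, i = 1, i = 0.
Intersections between consecutive envelope lines give the roots: for adjacent envelope indices i < j the intersection is x = (a_i − a_j) / (j − i). Reading off the sorted break points: {-6, -5, 2}.
Verification: at each break x_0, at least two indices attain the minimum of min_i(a_i + i · x_0).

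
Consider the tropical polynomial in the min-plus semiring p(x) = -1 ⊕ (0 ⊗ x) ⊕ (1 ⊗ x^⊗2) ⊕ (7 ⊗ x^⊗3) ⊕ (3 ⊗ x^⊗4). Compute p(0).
p(0) = -1

A tropical monomial a ⊗ x^⊗i evaluates to a + i · x. Evaluating each term at x = 0:
  Term 0 contributes -1 + 0 · 0 = -1
  Term 1 contributes 0 + 1 · 0 = 0
  Term 2 contributes 1 + 2 · 0 = 1
  Term 3 contributes 7 + 3 · 0 = 7
  Term 4 contributes 3 + 4 · 0 = 3
p(0) = ⊕ of these = min[-1, 0, 1, 7, 3] = -1.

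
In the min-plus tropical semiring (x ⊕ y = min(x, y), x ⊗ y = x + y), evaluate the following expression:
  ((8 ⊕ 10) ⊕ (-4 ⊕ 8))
((8 ⊕ 10) ⊕ (-4 ⊕ 8)) = -4

Expand innermost to outermost. Recall ⊕ takes the minimum of its arguments and ⊗ takes their sum. Working out the expression ((8 ⊕ 10) ⊕ (-4 ⊕ 8)) gives -4.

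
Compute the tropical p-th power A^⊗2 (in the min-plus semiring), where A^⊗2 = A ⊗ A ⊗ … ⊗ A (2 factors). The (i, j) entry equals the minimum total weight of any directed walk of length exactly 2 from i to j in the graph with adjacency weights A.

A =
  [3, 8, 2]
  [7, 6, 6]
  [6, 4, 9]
A^⊗2 =
  [6, 6, 5]
  [10, 10, 9]
  [9, 10, 8]

Each entry (A^⊗2)_ij equals the minimum over all length-2 walks i = v_0 → v_1 → … → v_2 = j of Σ_t A[v_t][v_{t+1}]. For example, for (i, j) = (0, 2) we minimise over 3 possible intermediate vertex sequences; the minimum is 5, attained along the walk 0 → 0 → 2.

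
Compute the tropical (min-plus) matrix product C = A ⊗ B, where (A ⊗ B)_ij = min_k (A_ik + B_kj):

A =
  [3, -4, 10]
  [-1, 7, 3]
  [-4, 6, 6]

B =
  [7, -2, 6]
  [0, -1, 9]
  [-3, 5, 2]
A ⊗ B =
  [-4, -5, 5]
  [0, -3, 5]
  [3, -6, 2]

Apply the min-plus product entry-by-entry:
  C[0][0] = min over k of (A[0][0] + B[0][0] = 3 + 7 = 10, A[0][1] + B[1][0] = -4 + 0 = -4, A[0][2] + B[2][0] = 10 + -3 = 7) = -4 (attained at k = 1)
  C[0][1] = min over k of (A[0][0] + B[0][1] = 3 + -2 = 1, A[0][1] + B[1][1] = -4 + -1 = -5, A[0][2] + B[2][1] = 10 + 5 = 15) = -5 (attained at k = 1)
  C[0][2] = min over k of (A[0][0] + B[0][2] = 3 + 6 = 9, A[0][1] + B[1][2] = -4 + 9 = 5, A[0][2] + B[2][2] = 10 + 2 = 12) = 5 (attained at k = 1)
  C[1][0] = min over k of (A[1][0] + B[0][0] = -1 + 7 = 6, A[1][1] + B[1][0] = 7 + 0 = 7, A[1][2] + B[2][0] = 3 + -3 = 0) = 0 (attained at k = 2)
  C[1][1] = min over k of (A[1][0] + B[0][1] = -1 + -2 = -3, A[1][1] + B[1][1] = 7 + -1 = 6, A[1][2] + B[2][1] = 3 + 5 = 8) = -3 (attained at k = 0)
  C[1][2] = min over k of (A[1][0] + B[0][2] = -1 + 6 = 5, A[1][1] + B[1][2] = 7 + 9 = 16, A[1][2] + B[2][2] = 3 + 2 = 5) = 5 (attained at k = 0)
  C[2][0] = min over k of (A[2][0] + B[0][0] = -4 + 7 = 3, A[2][1] + B[1][0] = 6 + 0 = 6, A[2][2] + B[2][0] = 6 + -3 = 3) = 3 (attained at k = 0)
  C[2][1] = min over k of (A[2][0] + B[0][1] = -4 + -2 = -6, A[2][1] + B[1][1] = 6 + -1 = 5, A[2][2] + B[2][1] = 6 + 5 = 11) = -6 (attained at k = 0)
  C[2][2] = min over k of (A[2][0] + B[0][2] = -4 + 6 = 2, A[2][1] + B[1][2] = 6 + 9 = 15, A[2][2] + B[2][2] = 6 + 2 = 8) = 2 (attained at k = 0)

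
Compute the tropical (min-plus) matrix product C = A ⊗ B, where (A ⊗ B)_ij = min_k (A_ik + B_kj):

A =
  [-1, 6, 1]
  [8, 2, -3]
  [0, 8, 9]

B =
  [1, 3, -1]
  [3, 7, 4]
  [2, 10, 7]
A ⊗ B =
  [0, 2, -2]
  [-1, 7, 4]
  [1, 3, -1]

Apply the min-plus product entry-by-entry:
  C[0][0] = min over k of (A[0][0] + B[0][0] = -1 + 1 = 0, A[0][1] + B[1][0] = 6 + 3 = 9, A[0][2] + B[2][0] = 1 + 2 = 3) = 0 (attained at k = 0)
  C[0][1] = min over k of (A[0][0] + B[0][1] = -1 + 3 = 2, A[0][1] + B[1][1] = 6 + 7 = 13, A[0][2] + B[2][1] = 1 + 10 = 11) = 2 (attained at k = 0)
  C[0][2] = min over k of (A[0][0] + B[0][2] = -1 + -1 = -2, A[0][1] + B[1][2] = 6 + 4 = 10, A[0][2] + B[2][2] = 1 + 7 = 8) = -2 (attained at k = 0)
  C[1][0] = min over k of (A[1][0] + B[0][0] = 8 + 1 = 9, A[1][1] + B[1][0] = 2 + 3 = 5, A[1][2] + B[2][0] = -3 + 2 = -1) = -1 (attained at k = 2)
  C[1][1] = min over k of (A[1][0] + B[0][1] = 8 + 3 = 11, A[1][1] + B[1][1] = 2 + 7 = 9, A[1][2] + B[2][1] = -3 + 10 = 7) = 7 (attained at k = 2)
  C[1][2] = min over k of (A[1][0] + B[0][2] = 8 + -1 = 7, A[1][1] + B[1][2] = 2 + 4 = 6, A[1][2] + B[2][2] = -3 + 7 = 4) = 4 (attained at k = 2)
  C[2][0] = min over k of (A[2][0] + B[0][0] = 0 + 1 = 1, A[2][1] + B[1][0] = 8 + 3 = 11, A[2][2] + B[2][0] = 9 + 2 = 11) = 1 (attained at k = 0)
  C[2][1] = min over k of (A[2][0] + B[0][1] = 0 + 3 = 3, A[2][1] + B[1][1] = 8 + 7 = 15, A[2][2] + B[2][1] = 9 + 10 = 19) = 3 (attained at k = 0)
  C[2][2] = min over k of (A[2][0] + B[0][2] = 0 + -1 = -1, A[2][1] + B[1][2] = 8 + 4 = 12, A[2][2] + B[2][2] = 9 + 7 = 16) = -1 (attained at k = 0)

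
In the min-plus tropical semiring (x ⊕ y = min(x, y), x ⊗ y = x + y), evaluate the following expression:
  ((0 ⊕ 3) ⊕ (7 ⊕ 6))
((0 ⊕ 3) ⊕ (7 ⊕ 6)) = 0

Expand innermost to outermost. Recall ⊕ takes the minimum of its arguments and ⊗ takes their sum. Working out the expression ((0 ⊕ 3) ⊕ (7 ⊕ 6)) gives 0.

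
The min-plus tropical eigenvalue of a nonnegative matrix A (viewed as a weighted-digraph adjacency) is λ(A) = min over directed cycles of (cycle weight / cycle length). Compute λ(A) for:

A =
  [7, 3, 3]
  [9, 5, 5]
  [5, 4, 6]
λ(A) = 4

Enumerate directed cycles and compute their means (weight / length). Sample:
  cycle 0 → 0: weight = 7, length = 1, mean = 7/1 ≈ 7.000
  cycle 1 → 1: weight = 5, length = 1, mean = 5/1 ≈ 5.000
  cycle 2 → 2: weight = 6, length = 1, mean = 6/1 ≈ 6.000
  cycle 0 → 1 → 0: weight = 12, length = 2, mean = 12/2 ≈ 6.000
  cycle 0 → 2 → 0: weight = 8, length = 2, mean = 8/2 ≈ 4.000
  cycle 1 → 0 → 1: weight = 12, length = 2, mean = 12/2 ≈ 6.000
Minimum mean = 4.000, attained e.g. along the cycle 0 → 2 → 0 with weight 8 and length 2. So λ(A) = 8/2 = 4.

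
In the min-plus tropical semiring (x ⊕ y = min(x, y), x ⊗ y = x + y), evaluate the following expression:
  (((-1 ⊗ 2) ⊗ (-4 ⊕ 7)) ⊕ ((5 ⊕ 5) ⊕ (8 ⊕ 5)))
(((-1 ⊗ 2) ⊗ (-4 ⊕ 7)) ⊕ ((5 ⊕ 5) ⊕ (8 ⊕ 5))) = -3

Expand innermost to outermost. Recall ⊕ takes the minimum of its arguments and ⊗ takes their sum. Working out the expression (((-1 ⊗ 2) ⊗ (-4 ⊕ 7)) ⊕ ((5 ⊕ 5) ⊕ (8 ⊕ 5))) gives -3.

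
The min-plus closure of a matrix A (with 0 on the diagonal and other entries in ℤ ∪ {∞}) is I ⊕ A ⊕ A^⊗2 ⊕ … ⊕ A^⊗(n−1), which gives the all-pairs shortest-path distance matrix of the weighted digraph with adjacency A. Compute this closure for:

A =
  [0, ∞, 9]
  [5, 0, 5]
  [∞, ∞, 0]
Closure =
  [0, ∞, 9]
  [5, 0, 5]
  [∞, ∞, 0]

This is the Floyd-Warshall all-pairs shortest-path computation. For each intermediate vertex k = 0, 1, …, 2, update dist[i][j] ← min(dist[i][j], dist[i][k] + dist[k][j]). The final matrix gives, for each (i, j), the minimum total weight of any directed path from i to j (possibly empty when i = j).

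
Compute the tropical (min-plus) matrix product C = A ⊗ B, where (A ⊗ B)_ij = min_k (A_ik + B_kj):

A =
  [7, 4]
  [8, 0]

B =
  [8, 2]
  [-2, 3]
A ⊗ B =
  [2, 7]
  [-2, 3]

Apply the min-plus product entry-by-entry:
  C[0][0] = min over k of (A[0][0] + B[0][0] = 7 + 8 = 15, A[0][1] + B[1][0] = 4 + -2 = 2) = 2 (attained at k = 1)
  C[0][1] = min over k of (A[0][0] + B[0][1] = 7 + 2 = 9, A[0][1] + B[1][1] = 4 + 3 = 7) = 7 (attained at k = 1)
  C[1][0] = min over k of (A[1][0] + B[0][0] = 8 + 8 = 16, A[1][1] + B[1][0] = 0 + -2 = -2) = -2 (attained at k = 1)
  C[1][1] = min over k of (A[1][0] + B[0][1] = 8 + 2 = 10, A[1][1] + B[1][1] = 0 + 3 = 3) = 3 (attained at k = 1)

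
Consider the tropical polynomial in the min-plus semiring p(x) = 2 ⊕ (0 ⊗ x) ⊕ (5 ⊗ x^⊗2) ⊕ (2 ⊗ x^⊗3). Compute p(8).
p(8) = 2

A tropical monomial a ⊗ x^⊗i evaluates to a + i · x. Evaluating each term at x = 8:
  Term 0 contributes 2 + 0 · 8 = 2
  Term 1 contributes 0 + 1 · 8 = 8
  Term 2 contributes 5 + 2 · 8 = 21
  Term 3 contributes 2 + 3 · 8 = 26
p(8) = ⊕ of these = min[2, 8, 21, 26] = 2.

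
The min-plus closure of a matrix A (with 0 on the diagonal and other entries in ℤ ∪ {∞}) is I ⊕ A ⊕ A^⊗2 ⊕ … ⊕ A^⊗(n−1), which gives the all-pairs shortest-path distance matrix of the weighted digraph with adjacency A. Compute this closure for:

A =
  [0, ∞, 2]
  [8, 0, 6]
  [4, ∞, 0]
Closure =
  [0, ∞, 2]
  [8, 0, 6]
  [4, ∞, 0]

This is the Floyd-Warshall all-pairs shortest-path computation. For each intermediate vertex k = 0, 1, …, 2, update dist[i][j] ← min(dist[i][j], dist[i][k] + dist[k][j]). The final matrix gives, for each (i, j), the minimum total weight of any directed path from i to j (possibly empty when i = j).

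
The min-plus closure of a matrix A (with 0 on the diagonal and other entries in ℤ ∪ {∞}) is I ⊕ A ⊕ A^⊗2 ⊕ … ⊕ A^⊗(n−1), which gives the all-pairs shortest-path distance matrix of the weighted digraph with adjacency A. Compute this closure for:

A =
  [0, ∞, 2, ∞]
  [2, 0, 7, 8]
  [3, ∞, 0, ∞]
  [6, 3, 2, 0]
Closure =
  [0, ∞, 2, ∞]
  [2, 0, 4, 8]
  [3, ∞, 0, ∞]
  [5, 3, 2, 0]

This is the Floyd-Warshall all-pairs shortest-path computation. For each intermediate vertex k = 0, 1, …, 3, update dist[i][j] ← min(dist[i][j], dist[i][k] + dist[k][j]). The final matrix gives, for each (i, j), the minimum total weight of any directed path from i to j (possibly empty when i = j).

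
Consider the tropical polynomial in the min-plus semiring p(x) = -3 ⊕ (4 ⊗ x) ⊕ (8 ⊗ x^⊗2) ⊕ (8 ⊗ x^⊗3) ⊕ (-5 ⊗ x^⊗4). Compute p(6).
p(6) = -3

A tropical monomial a ⊗ x^⊗i evaluates to a + i · x. Evaluating each term at x = 6:
  Term 0 contributes -3 + 0 · 6 = -3
  Term 1 contributes 4 + 1 · 6 = 10
  Term 2 contributes 8 + 2 · 6 = 20
  Term 3 contributes 8 + 3 · 6 = 26
  Term 4 contributes -5 + 4 · 6 = 19
p(6) = ⊕ of these = min[-3, 10, 20, 26, 19] = -3.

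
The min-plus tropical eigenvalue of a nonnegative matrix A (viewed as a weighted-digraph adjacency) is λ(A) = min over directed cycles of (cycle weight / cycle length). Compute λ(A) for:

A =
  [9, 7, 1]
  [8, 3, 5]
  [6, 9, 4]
λ(A) = 3

Enumerate directed cycles and compute their means (weight / length). Sample:
  cycle 0 → 0: weight = 9, length = 1, mean = 9/1 ≈ 9.000
  cycle 1 → 1: weight = 3, length = 1, mean = 3/1 ≈ 3.000
  cycle 2 → 2: weight = 4, length = 1, mean = 4/1 ≈ 4.000
  cycle 0 → 1 → 0: weight = 15, length = 2, mean = 15/2 ≈ 7.500
  cycle 0 → 2 → 0: weight = 7, length = 2, mean = 7/2 ≈ 3.500
  cycle 1 → 0 → 1: weight = 15, length = 2, mean = 15/2 ≈ 7.500
Minimum mean = 3.000, attained e.g. along the cycle 1 → 1 with weight 3 and length 1. So λ(A) = 3/1 = 3.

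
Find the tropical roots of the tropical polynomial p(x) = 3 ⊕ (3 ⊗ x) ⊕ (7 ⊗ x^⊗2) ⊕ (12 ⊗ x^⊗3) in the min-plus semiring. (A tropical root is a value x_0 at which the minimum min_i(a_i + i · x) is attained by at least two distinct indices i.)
Roots: {-5, -4, 0}

Each tropical root is a break point of the lower envelope of the lines y = a_i + i · x (there are 4 lines, with slopes 0, 1, ..., 3). Only the lines that attain the minimum somewhere contribute to roots; other lines are dominated. Here the surviving (envelope) indices are i = 3, i = 2, i = 1, i = 0.
Intersections between consecutive envelope lines give the roots: for adjacent envelope indices i < j the intersection is x = (a_i − a_j) / (j − i). Reading off the sorted break points: {-5, -4, 0}.
Verification: at each break x_0, at least two indices attain the minimum of min_i(a_i + i · x_0).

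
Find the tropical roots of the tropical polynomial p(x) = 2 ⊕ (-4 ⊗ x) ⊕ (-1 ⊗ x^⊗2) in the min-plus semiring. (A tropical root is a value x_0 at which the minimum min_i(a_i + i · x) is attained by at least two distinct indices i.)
Roots: {-3, 6}

Each tropical root is a break point of the lower envelope of the lines y = a_i + i · x (there are 3 lines, with slopes 0, 1, ..., 2). Only the lines that attain the minimum somewhere contribute to roots; other lines are dominated. Here the surviving (envelope) indices are i = 2, i = 1, i = 0.
Intersections between consecutive envelope lines give the roots: for adjacent envelope indices i < j the intersection is x = (a_i − a_j) / (j − i). Reading off the sorted break points: {-3, 6}.
Verification: at each break x_0, at least two indices attain the minimum of min_i(a_i + i · x_0).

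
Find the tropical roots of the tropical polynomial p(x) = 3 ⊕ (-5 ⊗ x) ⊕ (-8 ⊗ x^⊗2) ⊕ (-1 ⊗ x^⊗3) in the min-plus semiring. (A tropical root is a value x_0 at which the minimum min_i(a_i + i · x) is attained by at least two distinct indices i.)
Roots: {-7, 3, 8}

Each tropical root is a break point of the lower envelope of the lines y = a_i + i · x (there are 4 lines, with slopes 0, 1, ..., 3). Only the lines that attain the minimum somewhere contribute to roots; other lines are dominated. Here the surviving (envelope) indices are i = 3, i = 2, i = 1, i = 0.
Intersections between consecutive envelope lines give the roots: for adjacent envelope indices i < j the intersection is x = (a_i − a_j) / (j − i). Reading off the sorted break points: {-7, 3, 8}.
Verification: at each break x_0, at least two indices attain the minimum of min_i(a_i + i · x_0).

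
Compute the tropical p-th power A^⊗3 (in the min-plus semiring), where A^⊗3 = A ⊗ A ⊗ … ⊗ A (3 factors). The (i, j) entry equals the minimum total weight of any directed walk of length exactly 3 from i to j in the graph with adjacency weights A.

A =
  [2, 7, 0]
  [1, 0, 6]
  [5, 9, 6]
A^⊗3 =
  [6, 7, 4]
  [1, 0, 1]
  [9, 9, 7]

Each entry (A^⊗3)_ij equals the minimum over all length-3 walks i = v_0 → v_1 → … → v_3 = j of Σ_t A[v_t][v_{t+1}]. For example, for (i, j) = (0, 2) we minimise over 9 possible intermediate vertex sequences; the minimum is 4, attained along the walk 0 → 0 → 0 → 2.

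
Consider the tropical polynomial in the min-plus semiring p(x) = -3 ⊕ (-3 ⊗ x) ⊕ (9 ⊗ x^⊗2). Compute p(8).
p(8) = -3

A tropical monomial a ⊗ x^⊗i evaluates to a + i · x. Evaluating each term at x = 8:
  Term 0 contributes -3 + 0 · 8 = -3
  Term 1 contributes -3 + 1 · 8 = 5
  Term 2 contributes 9 + 2 · 8 = 25
p(8) = ⊕ of these = min[-3, 5, 25] = -3.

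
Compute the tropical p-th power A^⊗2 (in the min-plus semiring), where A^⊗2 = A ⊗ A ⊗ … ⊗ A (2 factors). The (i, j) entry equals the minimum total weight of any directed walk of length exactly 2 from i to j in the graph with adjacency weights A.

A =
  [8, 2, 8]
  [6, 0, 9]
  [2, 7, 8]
A^⊗2 =
  [8, 2, 11]
  [6, 0, 9]
  [10, 4, 10]

Each entry (A^⊗2)_ij equals the minimum over all length-2 walks i = v_0 → v_1 → … → v_2 = j of Σ_t A[v_t][v_{t+1}]. For example, for (i, j) = (0, 2) we minimise over 3 possible intermediate vertex sequences; the minimum is 11, attained along the walk 0 → 1 → 2.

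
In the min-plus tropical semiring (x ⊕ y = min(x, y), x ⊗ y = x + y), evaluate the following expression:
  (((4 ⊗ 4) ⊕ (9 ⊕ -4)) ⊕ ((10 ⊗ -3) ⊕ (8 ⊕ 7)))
(((4 ⊗ 4) ⊕ (9 ⊕ -4)) ⊕ ((10 ⊗ -3) ⊕ (8 ⊕ 7))) = -4

Expand innermost to outermost. Recall ⊕ takes the minimum of its arguments and ⊗ takes their sum. Working out the expression (((4 ⊗ 4) ⊕ (9 ⊕ -4)) ⊕ ((10 ⊗ -3) ⊕ (8 ⊕ 7))) gives -4.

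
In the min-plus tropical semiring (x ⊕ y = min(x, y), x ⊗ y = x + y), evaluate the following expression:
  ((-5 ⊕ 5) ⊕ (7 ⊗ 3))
((-5 ⊕ 5) ⊕ (7 ⊗ 3)) = -5

Expand innermost to outermost. Recall ⊕ takes the minimum of its arguments and ⊗ takes their sum. Working out the expression ((-5 ⊕ 5) ⊕ (7 ⊗ 3)) gives -5.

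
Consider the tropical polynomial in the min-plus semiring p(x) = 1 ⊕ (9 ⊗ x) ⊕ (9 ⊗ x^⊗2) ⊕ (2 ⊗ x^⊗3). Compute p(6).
p(6) = 1

A tropical monomial a ⊗ x^⊗i evaluates to a + i · x. Evaluating each term at x = 6:
  Term 0 contributes 1 + 0 · 6 = 1
  Term 1 contributes 9 + 1 · 6 = 15
  Term 2 contributes 9 + 2 · 6 = 21
  Term 3 contributes 2 + 3 · 6 = 20
p(6) = ⊕ of these = min[1, 15, 21, 20] = 1.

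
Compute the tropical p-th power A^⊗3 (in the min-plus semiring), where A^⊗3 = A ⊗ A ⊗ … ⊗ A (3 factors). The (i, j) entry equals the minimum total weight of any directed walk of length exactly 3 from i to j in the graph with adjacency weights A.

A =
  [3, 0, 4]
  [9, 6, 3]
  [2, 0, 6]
A^⊗3 =
  [5, 3, 6]
  [8, 5, 6]
  [5, 3, 5]

Each entry (A^⊗3)_ij equals the minimum over all length-3 walks i = v_0 → v_1 → … → v_3 = j of Σ_t A[v_t][v_{t+1}]. For example, for (i, j) = (0, 2) we minimise over 9 possible intermediate vertex sequences; the minimum is 6, attained along the walk 0 → 0 → 1 → 2.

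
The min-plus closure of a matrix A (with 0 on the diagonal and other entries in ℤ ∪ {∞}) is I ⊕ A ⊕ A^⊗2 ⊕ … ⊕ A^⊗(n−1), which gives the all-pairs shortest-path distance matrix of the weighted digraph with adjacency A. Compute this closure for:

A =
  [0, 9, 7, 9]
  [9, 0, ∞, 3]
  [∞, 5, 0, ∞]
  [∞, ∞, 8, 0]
Closure =
  [0, 9, 7, 9]
  [9, 0, 11, 3]
  [14, 5, 0, 8]
  [22, 13, 8, 0]

This is the Floyd-Warshall all-pairs shortest-path computation. For each intermediate vertex k = 0, 1, …, 3, update dist[i][j] ← min(dist[i][j], dist[i][k] + dist[k][j]). The final matrix gives, for each (i, j), the minimum total weight of any directed path from i to j (possibly empty when i = j).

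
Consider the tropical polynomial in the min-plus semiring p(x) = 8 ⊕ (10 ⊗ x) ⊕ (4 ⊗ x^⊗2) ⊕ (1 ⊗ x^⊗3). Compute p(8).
p(8) = 8

A tropical monomial a ⊗ x^⊗i evaluates to a + i · x. Evaluating each term at x = 8:
  Term 0 contributes 8 + 0 · 8 = 8
  Term 1 contributes 10 + 1 · 8 = 18
  Term 2 contributes 4 + 2 · 8 = 20
  Term 3 contributes 1 + 3 · 8 = 25
p(8) = ⊕ of these = min[8, 18, 20, 25] = 8.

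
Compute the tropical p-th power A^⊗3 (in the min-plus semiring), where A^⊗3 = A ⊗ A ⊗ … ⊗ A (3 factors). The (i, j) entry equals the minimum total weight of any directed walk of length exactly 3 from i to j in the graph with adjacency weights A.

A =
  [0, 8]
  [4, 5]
A^⊗3 =
  [0, 8]
  [4, 12]

Each entry (A^⊗3)_ij equals the minimum over all length-3 walks i = v_0 → v_1 → … → v_3 = j of Σ_t A[v_t][v_{t+1}]. For example, for (i, j) = (0, 1) we minimise over 4 possible intermediate vertex sequences; the minimum is 8, attained along the walk 0 → 0 → 0 → 1.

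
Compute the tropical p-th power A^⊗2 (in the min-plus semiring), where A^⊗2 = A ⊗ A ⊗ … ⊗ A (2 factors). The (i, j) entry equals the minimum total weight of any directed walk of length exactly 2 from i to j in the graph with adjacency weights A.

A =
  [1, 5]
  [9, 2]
A^⊗2 =
  [2, 6]
  [10, 4]

Each entry (A^⊗2)_ij equals the minimum over all length-2 walks i = v_0 → v_1 → … → v_2 = j of Σ_t A[v_t][v_{t+1}]. For example, for (i, j) = (0, 1) we minimise over 2 possible intermediate vertex sequences; the minimum is 6, attained along the walk 0 → 0 → 1.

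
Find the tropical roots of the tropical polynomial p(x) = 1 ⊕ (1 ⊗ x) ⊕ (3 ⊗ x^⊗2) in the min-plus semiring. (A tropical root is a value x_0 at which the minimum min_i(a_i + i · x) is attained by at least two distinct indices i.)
Roots: {-2, 0}

Each tropical root is a break point of the lower envelope of the lines y = a_i + i · x (there are 3 lines, with slopes 0, 1, ..., 2). Only the lines that attain the minimum somewhere contribute to roots; other lines are dominated. Here the surviving (envelope) indices are i = 2, i = 1, i = 0.
Intersections between consecutive envelope lines give the roots: for adjacent envelope indices i < j the intersection is x = (a_i − a_j) / (j − i). Reading off the sorted break points: {-2, 0}.
Verification: at each break x_0, at least two indices attain the minimum of min_i(a_i + i · x_0).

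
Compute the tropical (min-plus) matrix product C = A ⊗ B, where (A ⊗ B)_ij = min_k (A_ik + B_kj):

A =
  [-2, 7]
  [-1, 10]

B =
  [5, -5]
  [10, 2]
A ⊗ B =
  [3, -7]
  [4, -6]

Apply the min-plus product entry-by-entry:
  C[0][0] = min over k of (A[0][0] + B[0][0] = -2 + 5 = 3, A[0][1] + B[1][0] = 7 + 10 = 17) = 3 (attained at k = 0)
  C[0][1] = min over k of (A[0][0] + B[0][1] = -2 + -5 = -7, A[0][1] + B[1][1] = 7 + 2 = 9) = -7 (attained at k = 0)
  C[1][0] = min over k of (A[1][0] + B[0][0] = -1 + 5 = 4, A[1][1] + B[1][0] = 10 + 10 = 20) = 4 (attained at k = 0)
  C[1][1] = min over k of (A[1][0] + B[0][1] = -1 + -5 = -6, A[1][1] + B[1][1] = 10 + 2 = 12) = -6 (attained at k = 0)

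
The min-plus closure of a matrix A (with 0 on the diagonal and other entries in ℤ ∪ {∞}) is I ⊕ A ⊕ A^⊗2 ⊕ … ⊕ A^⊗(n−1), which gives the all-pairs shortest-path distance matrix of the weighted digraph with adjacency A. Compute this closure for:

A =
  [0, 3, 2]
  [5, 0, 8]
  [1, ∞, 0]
Closure =
  [0, 3, 2]
  [5, 0, 7]
  [1, 4, 0]

This is the Floyd-Warshall all-pairs shortest-path computation. For each intermediate vertex k = 0, 1, …, 2, update dist[i][j] ← min(dist[i][j], dist[i][k] + dist[k][j]). The final matrix gives, for each (i, j), the minimum total weight of any directed path from i to j (possibly empty when i = j).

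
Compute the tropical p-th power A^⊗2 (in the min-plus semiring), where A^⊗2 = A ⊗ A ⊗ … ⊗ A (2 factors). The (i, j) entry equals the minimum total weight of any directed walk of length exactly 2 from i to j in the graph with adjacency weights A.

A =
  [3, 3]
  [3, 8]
A^⊗2 =
  [6, 6]
  [6, 6]

Each entry (A^⊗2)_ij equals the minimum over all length-2 walks i = v_0 → v_1 → … → v_2 = j of Σ_t A[v_t][v_{t+1}]. For example, for (i, j) = (0, 1) we minimise over 2 possible intermediate vertex sequences; the minimum is 6, attained along the walk 0 → 0 → 1.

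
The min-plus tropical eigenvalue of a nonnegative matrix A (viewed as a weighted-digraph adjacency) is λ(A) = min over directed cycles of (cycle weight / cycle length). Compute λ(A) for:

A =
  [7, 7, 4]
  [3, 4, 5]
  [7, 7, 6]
λ(A) = 4

Enumerate directed cycles and compute their means (weight / length). Sample:
  cycle 0 → 0: weight = 7, length = 1, mean = 7/1 ≈ 7.000
  cycle 1 → 1: weight = 4, length = 1, mean = 4/1 ≈ 4.000
  cycle 2 → 2: weight = 6, length = 1, mean = 6/1 ≈ 6.000
  cycle 0 → 1 → 0: weight = 10, length = 2, mean = 10/2 ≈ 5.000
  cycle 0 → 2 → 0: weight = 11, length = 2, mean = 11/2 ≈ 5.500
  cycle 1 → 0 → 1: weight = 10, length = 2, mean = 10/2 ≈ 5.000
Minimum mean = 4.000, attained e.g. along the cycle 1 → 1 with weight 4 and length 1. So λ(A) = 4/1 = 4.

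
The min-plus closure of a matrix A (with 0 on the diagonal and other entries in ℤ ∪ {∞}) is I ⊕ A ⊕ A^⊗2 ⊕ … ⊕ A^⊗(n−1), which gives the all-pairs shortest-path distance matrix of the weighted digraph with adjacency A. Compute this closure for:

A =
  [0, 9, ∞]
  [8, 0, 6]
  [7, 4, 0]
Closure =
  [0, 9, 15]
  [8, 0, 6]
  [7, 4, 0]

This is the Floyd-Warshall all-pairs shortest-path computation. For each intermediate vertex k = 0, 1, …, 2, update dist[i][j] ← min(dist[i][j], dist[i][k] + dist[k][j]). The final matrix gives, for each (i, j), the minimum total weight of any directed path from i to j (possibly empty when i = j).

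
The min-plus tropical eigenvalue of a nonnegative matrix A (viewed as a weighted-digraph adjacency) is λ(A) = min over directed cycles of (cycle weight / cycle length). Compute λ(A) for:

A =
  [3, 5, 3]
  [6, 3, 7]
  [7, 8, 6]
λ(A) = 3

Enumerate directed cycles and compute their means (weight / length). Sample:
  cycle 0 → 0: weight = 3, length = 1, mean = 3/1 ≈ 3.000
  cycle 1 → 1: weight = 3, length = 1, mean = 3/1 ≈ 3.000
  cycle 2 → 2: weight = 6, length = 1, mean = 6/1 ≈ 6.000
  cycle 0 → 1 → 0: weight = 11, length = 2, mean = 11/2 ≈ 5.500
  cycle 0 → 2 → 0: weight = 10, length = 2, mean = 10/2 ≈ 5.000
  cycle 1 → 0 → 1: weight = 11, length = 2, mean = 11/2 ≈ 5.500
Minimum mean = 3.000, attained e.g. along the cycle 0 → 0 with weight 3 and length 1. So λ(A) = 3/1 = 3.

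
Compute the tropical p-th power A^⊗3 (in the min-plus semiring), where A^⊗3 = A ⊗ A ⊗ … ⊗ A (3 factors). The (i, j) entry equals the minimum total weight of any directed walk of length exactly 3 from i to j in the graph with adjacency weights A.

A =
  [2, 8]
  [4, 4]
A^⊗3 =
  [6, 12]
  [8, 12]

Each entry (A^⊗3)_ij equals the minimum over all length-3 walks i = v_0 → v_1 → … → v_3 = j of Σ_t A[v_t][v_{t+1}]. For example, for (i, j) = (0, 1) we minimise over 4 possible intermediate vertex sequences; the minimum is 12, attained along the walk 0 → 0 → 0 → 1.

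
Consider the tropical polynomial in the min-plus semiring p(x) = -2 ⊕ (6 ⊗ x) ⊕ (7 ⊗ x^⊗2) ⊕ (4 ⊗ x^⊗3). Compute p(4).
p(4) = -2

A tropical monomial a ⊗ x^⊗i evaluates to a + i · x. Evaluating each term at x = 4:
  Term 0 contributes -2 + 0 · 4 = -2
  Term 1 contributes 6 + 1 · 4 = 10
  Term 2 contributes 7 + 2 · 4 = 15
  Term 3 contributes 4 + 3 · 4 = 16
p(4) = ⊕ of these = min[-2, 10, 15, 16] = -2.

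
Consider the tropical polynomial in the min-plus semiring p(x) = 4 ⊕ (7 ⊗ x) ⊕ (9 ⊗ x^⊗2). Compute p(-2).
p(-2) = 4

A tropical monomial a ⊗ x^⊗i evaluates to a + i · x. Evaluating each term at x = -2:
  Term 0 contributes 4 + 0 · -2 = 4
  Term 1 contributes 7 + 1 · -2 = 5
  Term 2 contributes 9 + 2 · -2 = 5
p(-2) = ⊕ of these = min[4, 5, 5] = 4.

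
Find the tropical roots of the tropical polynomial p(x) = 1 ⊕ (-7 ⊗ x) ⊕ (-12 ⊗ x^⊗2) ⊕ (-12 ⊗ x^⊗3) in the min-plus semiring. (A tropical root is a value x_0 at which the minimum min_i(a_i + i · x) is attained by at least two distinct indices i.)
Roots: {0, 5, 8}

Each tropical root is a break point of the lower envelope of the lines y = a_i + i · x (there are 4 lines, with slopes 0, 1, ..., 3). Only the lines that attain the minimum somewhere contribute to roots; other lines are dominated. Here the surviving (envelope) indices are i = 3, i = 2, i = 1, i = 0.
Intersections between consecutive envelope lines give the roots: for adjacent envelope indices i < j the intersection is x = (a_i − a_j) / (j − i). Reading off the sorted break points: {0, 5, 8}.
Verification: at each break x_0, at least two indices attain the minimum of min_i(a_i + i · x_0).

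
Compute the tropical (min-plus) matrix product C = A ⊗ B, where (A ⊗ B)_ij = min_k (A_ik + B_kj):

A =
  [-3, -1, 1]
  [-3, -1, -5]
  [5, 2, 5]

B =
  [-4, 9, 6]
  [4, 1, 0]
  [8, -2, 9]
A ⊗ B =
  [-7, -1, -1]
  [-7, -7, -1]
  [1, 3, 2]

Apply the min-plus product entry-by-entry:
  C[0][0] = min over k of (A[0][0] + B[0][0] = -3 + -4 = -7, A[0][1] + B[1][0] = -1 + 4 = 3, A[0][2] + B[2][0] = 1 + 8 = 9) = -7 (attained at k = 0)
  C[0][1] = min over k of (A[0][0] + B[0][1] = -3 + 9 = 6, A[0][1] + B[1][1] = -1 + 1 = 0, A[0][2] + B[2][1] = 1 + -2 = -1) = -1 (attained at k = 2)
  C[0][2] = min over k of (A[0][0] + B[0][2] = -3 + 6 = 3, A[0][1] + B[1][2] = -1 + 0 = -1, A[0][2] + B[2][2] = 1 + 9 = 10) = -1 (attained at k = 1)
  C[1][0] = min over k of (A[1][0] + B[0][0] = -3 + -4 = -7, A[1][1] + B[1][0] = -1 + 4 = 3, A[1][2] + B[2][0] = -5 + 8 = 3) = -7 (attained at k = 0)
  C[1][1] = min over k of (A[1][0] + B[0][1] = -3 + 9 = 6, A[1][1] + B[1][1] = -1 + 1 = 0, A[1][2] + B[2][1] = -5 + -2 = -7) = -7 (attained at k = 2)
  C[1][2] = min over k of (A[1][0] + B[0][2] = -3 + 6 = 3, A[1][1] + B[1][2] = -1 + 0 = -1, A[1][2] + B[2][2] = -5 + 9 = 4) = -1 (attained at k = 1)
  C[2][0] = min over k of (A[2][0] + B[0][0] = 5 + -4 = 1, A[2][1] + B[1][0] = 2 + 4 = 6, A[2][2] + B[2][0] = 5 + 8 = 13) = 1 (attained at k = 0)
  C[2][1] = min over k of (A[2][0] + B[0][1] = 5 + 9 = 14, A[2][1] + B[1][1] = 2 + 1 = 3, A[2][2] + B[2][1] = 5 + -2 = 3) = 3 (attained at k = 1)
  C[2][2] = min over k of (A[2][0] + B[0][2] = 5 + 6 = 11, A[2][1] + B[1][2] = 2 + 0 = 2, A[2][2] + B[2][2] = 5 + 9 = 14) = 2 (attained at k = 1)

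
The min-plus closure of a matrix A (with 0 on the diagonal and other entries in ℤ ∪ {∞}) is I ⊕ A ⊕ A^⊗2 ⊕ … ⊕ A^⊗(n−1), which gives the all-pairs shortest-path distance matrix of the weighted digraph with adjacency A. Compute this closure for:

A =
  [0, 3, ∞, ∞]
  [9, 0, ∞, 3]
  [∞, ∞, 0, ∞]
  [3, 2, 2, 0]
Closure =
  [0, 3, 8, 6]
  [6, 0, 5, 3]
  [∞, ∞, 0, ∞]
  [3, 2, 2, 0]

This is the Floyd-Warshall all-pairs shortest-path computation. For each intermediate vertex k = 0, 1, …, 3, update dist[i][j] ← min(dist[i][j], dist[i][k] + dist[k][j]). The final matrix gives, for each (i, j), the minimum total weight of any directed path from i to j (possibly empty when i = j).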